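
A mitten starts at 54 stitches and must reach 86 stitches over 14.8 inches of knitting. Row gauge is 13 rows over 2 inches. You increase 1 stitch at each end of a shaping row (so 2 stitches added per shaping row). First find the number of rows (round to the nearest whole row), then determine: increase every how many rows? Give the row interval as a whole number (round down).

Rows = 14.8 × 6.5 = 96.2 → 96 rows.
Stitches to add: 32 → 16 shaping rows (at 2 st each).
96 / 16 = 6.00 → every 6 rows.

Increase every 6th row.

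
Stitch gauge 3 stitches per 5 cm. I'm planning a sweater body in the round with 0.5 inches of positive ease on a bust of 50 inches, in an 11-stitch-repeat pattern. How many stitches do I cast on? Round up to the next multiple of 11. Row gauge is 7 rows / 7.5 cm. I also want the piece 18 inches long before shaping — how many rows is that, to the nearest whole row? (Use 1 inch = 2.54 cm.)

Finished = 50 + 0.5 = 50.5 inches.
50.5 inches × 2.54 = 128.27 cm.
3/5 = 0.6 sts per cm; 128.27 × 0.6 = 76.96 sts.
Next multiple of 11 → 77.
18 inches = 45.72 cm; × 0.933 = 42.67 → 43 rows.

Cast on 77 stitches; work 43 rows.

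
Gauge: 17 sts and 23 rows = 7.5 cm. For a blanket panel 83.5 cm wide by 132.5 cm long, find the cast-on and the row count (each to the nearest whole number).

Cast on 189 stitches and work 406 rows.

Stitch gauge = 17/7.5 = 2.267 sts/cm; 83.5 × 2.267 = 189.27 → 189 sts.
Row gauge = 23/7.5 = 3.067 rows/cm; 132.5 × 3.067 = 406.33 → 406 rows.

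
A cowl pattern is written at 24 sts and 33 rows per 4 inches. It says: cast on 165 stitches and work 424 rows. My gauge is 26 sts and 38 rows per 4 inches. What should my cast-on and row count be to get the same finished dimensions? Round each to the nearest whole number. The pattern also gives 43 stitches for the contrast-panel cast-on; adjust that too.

Stitches: 165 × 26/24 = 178.75 → 179.
Rows: 424 × 38/33 = 488.24 → 488.
contrast-panel cast-on: 43 × 26/24 = 46.58 → 47.

Cast on 179 stitches; work 488 rows; contrast-panel cast-on 47 stitches.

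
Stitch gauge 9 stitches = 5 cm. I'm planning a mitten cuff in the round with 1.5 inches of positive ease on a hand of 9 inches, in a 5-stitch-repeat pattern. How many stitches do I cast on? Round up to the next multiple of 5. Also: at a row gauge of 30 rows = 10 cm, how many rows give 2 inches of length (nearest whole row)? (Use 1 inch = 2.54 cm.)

Finished = 9 + 1.5 = 10.5 inches.
10.5 inches × 2.54 = 26.67 cm.
9/5 = 1.8 sts per cm; 26.67 × 1.8 = 48.01 sts.
Next multiple of 5 → 50.
2 inches = 5.08 cm; × 3 = 15.24 → 15 rows.

Cast on 50 stitches; work 15 rows.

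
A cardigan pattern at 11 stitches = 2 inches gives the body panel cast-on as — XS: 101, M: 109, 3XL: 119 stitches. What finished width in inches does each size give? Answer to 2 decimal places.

11/2 = 5.5 sts per in.
XS: 101 / 5.5 = 18.364 → 18.36 in.
M: 109 / 5.5 = 19.818 → 19.82 in.
3XL: 119 / 5.5 = 21.636 → 21.64 in.

XS 18.36 inches; M 19.82 inches; 3XL 21.64 inches.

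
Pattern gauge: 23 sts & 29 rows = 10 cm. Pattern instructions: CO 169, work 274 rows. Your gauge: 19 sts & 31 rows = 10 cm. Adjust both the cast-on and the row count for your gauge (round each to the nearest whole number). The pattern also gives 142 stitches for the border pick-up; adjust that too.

Cast on 140 stitches; work 293 rows; border pick-up 117 stitches.

Stitches: 169 × 19/23 = 139.61 → 140.
Rows: 274 × 31/29 = 292.90 → 293.
border pick-up: 142 × 19/23 = 117.30 → 117.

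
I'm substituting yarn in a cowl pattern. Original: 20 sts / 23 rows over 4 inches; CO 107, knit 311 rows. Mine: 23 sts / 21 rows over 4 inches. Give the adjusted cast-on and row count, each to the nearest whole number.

Cast on 123 stitches; work 284 rows.

Stitches: 107 × 23/20 = 123.05 → 123.
Rows: 311 × 21/23 = 283.96 → 284.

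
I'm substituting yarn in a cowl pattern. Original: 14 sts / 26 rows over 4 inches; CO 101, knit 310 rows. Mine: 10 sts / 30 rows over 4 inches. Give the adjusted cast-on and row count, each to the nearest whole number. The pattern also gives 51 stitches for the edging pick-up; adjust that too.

Cast on 72 stitches; work 358 rows; edging pick-up 36 stitches.

Stitches: 101 × 10/14 = 72.14 → 72.
Rows: 310 × 30/26 = 357.69 → 358.
edging pick-up: 51 × 10/14 = 36.43 → 36.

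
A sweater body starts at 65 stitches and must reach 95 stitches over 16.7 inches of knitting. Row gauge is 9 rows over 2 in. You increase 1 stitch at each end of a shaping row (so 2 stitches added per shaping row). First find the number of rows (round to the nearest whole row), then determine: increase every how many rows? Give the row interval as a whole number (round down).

Rows = 16.7 × 4.5 = 75.1 → 75 rows.
Stitches to add: 30 → 15 shaping rows (at 2 st each).
75 / 15 = 5.00 → every 5 rows.

Increase every 5th row.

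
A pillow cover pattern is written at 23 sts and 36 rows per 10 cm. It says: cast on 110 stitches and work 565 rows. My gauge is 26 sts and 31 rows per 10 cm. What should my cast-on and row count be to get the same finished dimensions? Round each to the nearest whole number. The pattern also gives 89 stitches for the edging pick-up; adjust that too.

Stitches: 110 × 26/23 = 124.35 → 124.
Rows: 565 × 31/36 = 486.53 → 487.
edging pick-up: 89 × 26/23 = 100.61 → 101.

Cast on 124 stitches; work 487 rows; edging pick-up 101 stitches.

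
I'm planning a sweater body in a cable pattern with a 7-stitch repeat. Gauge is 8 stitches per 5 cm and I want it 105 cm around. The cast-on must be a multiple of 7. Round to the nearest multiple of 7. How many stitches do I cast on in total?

8 / 5 = 1.6 sts per cm.
105 × 1.6 = 168.00 sts.
Nearest multiple of 7: 168.

168 stitches.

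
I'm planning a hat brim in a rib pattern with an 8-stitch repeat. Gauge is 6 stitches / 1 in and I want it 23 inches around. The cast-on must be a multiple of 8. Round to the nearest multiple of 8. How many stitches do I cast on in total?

136 stitches.

6 / 1 = 6 sts per inch.
23 × 6 = 138.00 sts.
Nearest multiple of 8: 136.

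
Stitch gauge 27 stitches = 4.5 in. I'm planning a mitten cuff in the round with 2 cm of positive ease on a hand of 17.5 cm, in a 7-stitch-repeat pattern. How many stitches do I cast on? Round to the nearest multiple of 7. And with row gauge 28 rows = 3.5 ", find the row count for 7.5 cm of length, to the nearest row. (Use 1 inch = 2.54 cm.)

Cast on 49 stitches; work 24 rows.

Finished = 17.5 + 2 = 19.5 cm.
19.5 cm × 1/2.54 = 7.68 inches.
27/4.5 = 6 sts per in; 7.68 × 6 = 46.06 sts.
Nearest multiple of 7 → 49.
7.5 cm = 2.95 inches; × 8 = 23.62 → 24 rows.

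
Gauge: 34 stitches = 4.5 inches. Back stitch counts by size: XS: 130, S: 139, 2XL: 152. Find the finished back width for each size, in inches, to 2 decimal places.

34/4.5 = 7.556 sts per in.
XS: 130 / 7.556 = 17.206 → 17.21 in.
S: 139 / 7.556 = 18.397 → 18.40 in.
2XL: 152 / 7.556 = 20.118 → 20.12 in.

XS 17.21 inches; S 18.40 inches; 2XL 20.12 inches.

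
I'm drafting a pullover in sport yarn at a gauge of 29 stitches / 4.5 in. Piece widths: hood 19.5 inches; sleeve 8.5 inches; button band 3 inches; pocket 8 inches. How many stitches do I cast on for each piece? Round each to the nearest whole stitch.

hood 126; sleeve 55; button band 19; pocket 52.

Rate = 29/4.5 = 6.444 sts per in.
hood: 19.5 × 6.444 = 125.67 → 126.
sleeve: 8.5 × 6.444 = 54.78 → 55.
button band: 3 × 6.444 = 19.33 → 19.
pocket: 8 × 6.444 = 51.56 → 52.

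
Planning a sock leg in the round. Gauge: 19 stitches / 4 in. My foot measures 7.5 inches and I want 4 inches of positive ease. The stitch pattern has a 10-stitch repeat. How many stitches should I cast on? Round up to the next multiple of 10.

CO 60 sts.

Finished = 7.5 + 4 = 11.5 inches.
19 / 4 = 4.75 sts/in.
11.5 × 4.75 = 54.62 sts.
Next multiple of 10: 60.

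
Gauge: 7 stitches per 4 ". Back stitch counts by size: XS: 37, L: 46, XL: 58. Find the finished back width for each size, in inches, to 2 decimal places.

XS 21.14 inches; L 26.29 inches; XL 33.14 inches.

7/4 = 1.75 sts per in.
XS: 37 / 1.75 = 21.143 → 21.14 in.
L: 46 / 1.75 = 26.286 → 26.29 in.
XL: 58 / 1.75 = 33.143 → 33.14 in.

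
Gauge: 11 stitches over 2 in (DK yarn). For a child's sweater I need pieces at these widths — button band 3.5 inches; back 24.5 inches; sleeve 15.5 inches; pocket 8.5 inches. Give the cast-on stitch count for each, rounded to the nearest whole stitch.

button band 19; back 135; sleeve 85; pocket 47.

Rate = 11/2 = 5.5 sts per in.
button band: 3.5 × 5.5 = 19.25 → 19.
back: 24.5 × 5.5 = 134.75 → 135.
sleeve: 15.5 × 5.5 = 85.25 → 85.
pocket: 8.5 × 5.5 = 46.75 → 47.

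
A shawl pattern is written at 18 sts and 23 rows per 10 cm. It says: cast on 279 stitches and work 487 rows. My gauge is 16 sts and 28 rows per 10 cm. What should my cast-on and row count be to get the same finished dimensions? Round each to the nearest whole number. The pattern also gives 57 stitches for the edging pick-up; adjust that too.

Cast on 248 stitches; work 593 rows; edging pick-up 51 stitches.

Stitches: 279 × 16/18 = 248.00 → 248.
Rows: 487 × 28/23 = 592.87 → 593.
edging pick-up: 57 × 16/18 = 50.67 → 51.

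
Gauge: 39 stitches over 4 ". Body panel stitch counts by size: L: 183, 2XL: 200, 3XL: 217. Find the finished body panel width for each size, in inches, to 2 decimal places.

39/4 = 9.75 sts per in.
L: 183 / 9.75 = 18.769 → 18.77 in.
2XL: 200 / 9.75 = 20.513 → 20.51 in.
3XL: 217 / 9.75 = 22.256 → 22.26 in.

L 18.77 inches; 2XL 20.51 inches; 3XL 22.26 inches.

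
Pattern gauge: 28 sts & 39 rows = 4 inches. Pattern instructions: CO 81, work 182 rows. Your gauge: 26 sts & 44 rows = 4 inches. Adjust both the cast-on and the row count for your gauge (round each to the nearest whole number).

Stitches: 81 × 26/28 = 75.21 → 75.
Rows: 182 × 44/39 = 205.33 → 205.

Cast on 75 stitches; work 205 rows.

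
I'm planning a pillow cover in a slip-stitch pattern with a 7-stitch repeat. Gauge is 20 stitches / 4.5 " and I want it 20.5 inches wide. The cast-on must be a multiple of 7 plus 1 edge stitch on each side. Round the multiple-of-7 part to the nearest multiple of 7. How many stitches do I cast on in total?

93 stitches.

20 / 4.5 = 4.444 sts per inch.
20.5 × 4.444 = 91.11 sts.
Less 2 edge sts → 89.11 for the repeat.
Nearest multiple of 7: 91.
Add back 2 edge sts → 93.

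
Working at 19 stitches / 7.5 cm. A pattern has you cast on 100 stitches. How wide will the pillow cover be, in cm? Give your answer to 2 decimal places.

19 stitches / 7.5 cm = 2.533 stitches per cm.
100 / 2.533 = 39.474 cm.

39.47 cm.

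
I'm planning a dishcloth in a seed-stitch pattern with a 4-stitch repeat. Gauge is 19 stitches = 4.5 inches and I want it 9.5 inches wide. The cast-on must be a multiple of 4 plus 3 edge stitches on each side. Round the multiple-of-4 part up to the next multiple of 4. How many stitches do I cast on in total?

CO 42 sts.

19 / 4.5 = 4.222 sts per inch.
9.5 × 4.222 = 40.11 sts.
Less 6 edge sts → 34.11 for the repeat.
Next multiple of 4: 36.
Add back 6 edge sts → 42.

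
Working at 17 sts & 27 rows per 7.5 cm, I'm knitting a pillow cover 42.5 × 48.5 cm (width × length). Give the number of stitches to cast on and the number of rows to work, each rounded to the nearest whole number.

Stitch gauge = 17/7.5 = 2.267 sts/cm; 42.5 × 2.267 = 96.33 → 96 sts.
Row gauge = 27/7.5 = 3.6 rows/cm; 48.5 × 3.6 = 174.60 → 175 rows.

Cast on 96 stitches and work 175 rows.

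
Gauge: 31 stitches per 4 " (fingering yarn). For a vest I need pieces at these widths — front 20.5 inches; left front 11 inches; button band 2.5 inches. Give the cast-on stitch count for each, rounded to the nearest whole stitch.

front 159; left front 85; button band 19.

Rate = 31/4 = 7.75 sts per in.
front: 20.5 × 7.75 = 158.88 → 159.
left front: 11 × 7.75 = 85.25 → 85.
button band: 2.5 × 7.75 = 19.38 → 19.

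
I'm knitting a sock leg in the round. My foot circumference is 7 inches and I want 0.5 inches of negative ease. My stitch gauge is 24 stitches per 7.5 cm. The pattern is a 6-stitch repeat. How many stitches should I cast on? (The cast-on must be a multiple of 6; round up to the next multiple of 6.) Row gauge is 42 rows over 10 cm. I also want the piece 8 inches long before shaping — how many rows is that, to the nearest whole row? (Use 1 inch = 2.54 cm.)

Finished = 7 − 0.5 = 6.5 inches.
6.5 inches × 2.54 = 16.51 cm.
24/7.5 = 3.2 sts per cm; 16.51 × 3.2 = 52.83 sts.
Next multiple of 6 → 54.
8 inches = 20.32 cm; × 4.2 = 85.34 → 85 rows.

Cast on 54 stitches; work 85 rows.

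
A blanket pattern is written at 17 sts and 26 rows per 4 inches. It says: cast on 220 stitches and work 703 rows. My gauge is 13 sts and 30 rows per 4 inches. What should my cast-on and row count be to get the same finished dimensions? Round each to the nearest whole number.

Stitches: 220 × 13/17 = 168.24 → 168.
Rows: 703 × 30/26 = 811.15 → 811.

Cast on 168 stitches; work 811 rows.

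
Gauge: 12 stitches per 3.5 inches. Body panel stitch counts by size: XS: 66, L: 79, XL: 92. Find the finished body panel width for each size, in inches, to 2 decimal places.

XS 19.25 inches; L 23.04 inches; XL 26.83 inches.

12/3.5 = 3.429 sts per in.
XS: 66 / 3.429 = 19.250 → 19.25 in.
L: 79 / 3.429 = 23.042 → 23.04 in.
XL: 92 / 3.429 = 26.833 → 26.83 in.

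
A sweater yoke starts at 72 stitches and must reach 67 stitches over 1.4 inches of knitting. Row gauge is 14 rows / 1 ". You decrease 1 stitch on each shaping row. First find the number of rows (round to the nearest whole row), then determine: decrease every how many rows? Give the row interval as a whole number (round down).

Decrease every 4th row.

Rows = 1.4 × 14 = 19.6 → 20 rows.
Stitches to remove: 5 → 5 shaping rows (at 1 st each).
20 / 5 = 4.00 → every 4 rows.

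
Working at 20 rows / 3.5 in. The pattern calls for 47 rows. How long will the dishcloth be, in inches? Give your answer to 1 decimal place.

20 rows / 3.5 inch = 5.714 rows per inch.
47 / 5.714 = 8.22 inches.

8.2 inches.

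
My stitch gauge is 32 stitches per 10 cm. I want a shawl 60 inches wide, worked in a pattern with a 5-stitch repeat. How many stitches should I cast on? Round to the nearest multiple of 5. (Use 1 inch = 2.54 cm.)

CO 490 sts.

60 in = 60 × 2.54 = 152.40 cm.
32 / 10 = 3.2 sts/cm.
152.40 × 3.2 = 487.68 sts.
→ 490.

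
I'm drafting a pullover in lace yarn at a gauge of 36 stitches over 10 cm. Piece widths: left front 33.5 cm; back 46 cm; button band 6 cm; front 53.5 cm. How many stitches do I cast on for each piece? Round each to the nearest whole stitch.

Rate = 36/10 = 3.6 sts per cm.
left front: 33.5 × 3.6 = 120.60 → 121.
back: 46 × 3.6 = 165.60 → 166.
button band: 6 × 3.6 = 21.60 → 22.
front: 53.5 × 3.6 = 192.60 → 193.

left front 121; back 166; button band 22; front 193.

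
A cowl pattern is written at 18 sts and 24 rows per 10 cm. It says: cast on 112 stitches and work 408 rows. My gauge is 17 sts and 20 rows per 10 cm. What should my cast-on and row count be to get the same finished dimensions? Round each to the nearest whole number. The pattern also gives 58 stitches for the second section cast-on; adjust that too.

Cast on 106 stitches; work 340 rows; second section cast-on 55 stitches.

Stitches: 112 × 17/18 = 105.78 → 106.
Rows: 408 × 20/24 = 340.00 → 340.
second section cast-on: 58 × 17/18 = 54.78 → 55.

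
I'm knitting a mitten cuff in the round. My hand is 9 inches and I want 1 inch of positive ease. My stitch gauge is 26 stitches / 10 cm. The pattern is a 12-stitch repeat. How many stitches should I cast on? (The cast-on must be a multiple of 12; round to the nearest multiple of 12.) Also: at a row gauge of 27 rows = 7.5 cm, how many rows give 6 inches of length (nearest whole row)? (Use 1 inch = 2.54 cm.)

Cast on 72 stitches; work 55 rows.

Finished = 9 + 1 = 10 inches.
10 inches × 2.54 = 25.40 cm.
26/10 = 2.6 sts per cm; 25.40 × 2.6 = 66.04 sts.
Nearest multiple of 12 → 72.
6 inches = 15.24 cm; × 3.6 = 54.86 → 55 rows.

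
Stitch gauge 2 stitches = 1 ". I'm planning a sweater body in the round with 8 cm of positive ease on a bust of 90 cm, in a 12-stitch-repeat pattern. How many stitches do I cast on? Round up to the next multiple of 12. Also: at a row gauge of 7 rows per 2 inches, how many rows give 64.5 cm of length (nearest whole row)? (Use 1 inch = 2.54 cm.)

Finished = 90 + 8 = 98 cm.
98 cm × 1/2.54 = 38.58 inches.
2/1 = 2 sts per in; 38.58 × 2 = 77.17 sts.
Next multiple of 12 → 84.
64.5 cm = 25.39 inches; × 3.5 = 88.88 → 89 rows.

Cast on 84 stitches; work 89 rows.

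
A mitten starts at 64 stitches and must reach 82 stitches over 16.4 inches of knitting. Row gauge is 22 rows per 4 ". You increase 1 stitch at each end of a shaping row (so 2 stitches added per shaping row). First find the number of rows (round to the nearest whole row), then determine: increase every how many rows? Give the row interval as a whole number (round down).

Increase every 10th row.

Rows = 16.4 × 5.5 = 90.2 → 90 rows.
Stitches to add: 18 → 9 shaping rows (at 2 st each).
90 / 9 = 10.00 → every 10 rows.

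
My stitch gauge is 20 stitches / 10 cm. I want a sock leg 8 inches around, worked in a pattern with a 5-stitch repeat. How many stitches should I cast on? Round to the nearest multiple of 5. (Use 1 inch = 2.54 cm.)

8 in = 8 × 2.54 = 20.32 cm.
20 / 10 = 2 sts/cm.
20.32 × 2 = 40.64 sts.
→ 40.

40 stitches.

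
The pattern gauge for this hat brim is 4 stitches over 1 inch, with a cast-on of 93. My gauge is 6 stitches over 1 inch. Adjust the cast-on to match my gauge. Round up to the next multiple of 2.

Scale factor = 6 / 4 = 1.500.
93 × 6 / 4 = 139.50 sts.
→ 140 sts.

140 stitches.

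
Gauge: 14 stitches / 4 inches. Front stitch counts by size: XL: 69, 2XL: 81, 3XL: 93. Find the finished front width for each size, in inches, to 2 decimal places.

XL 19.71 inches; 2XL 23.14 inches; 3XL 26.57 inches.

14/4 = 3.5 sts per in.
XL: 69 / 3.5 = 19.714 → 19.71 in.
2XL: 81 / 3.5 = 23.143 → 23.14 in.
3XL: 93 / 3.5 = 26.571 → 26.57 in.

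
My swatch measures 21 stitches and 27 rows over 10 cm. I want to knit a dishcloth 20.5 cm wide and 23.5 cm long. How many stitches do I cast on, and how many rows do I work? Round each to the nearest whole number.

Cast on 43 stitches and work 63 rows.

Stitch gauge = 21/10 = 2.1 sts/cm; 20.5 × 2.1 = 43.05 → 43 sts.
Row gauge = 27/10 = 2.7 rows/cm; 23.5 × 2.7 = 63.45 → 63 rows.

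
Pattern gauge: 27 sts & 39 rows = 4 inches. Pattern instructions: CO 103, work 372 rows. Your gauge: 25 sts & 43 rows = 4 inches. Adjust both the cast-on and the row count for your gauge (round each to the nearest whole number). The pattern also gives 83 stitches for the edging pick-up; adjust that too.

Stitches: 103 × 25/27 = 95.37 → 95.
Rows: 372 × 43/39 = 410.15 → 410.
edging pick-up: 83 × 25/27 = 76.85 → 77.

Cast on 95 stitches; work 410 rows; edging pick-up 77 stitches.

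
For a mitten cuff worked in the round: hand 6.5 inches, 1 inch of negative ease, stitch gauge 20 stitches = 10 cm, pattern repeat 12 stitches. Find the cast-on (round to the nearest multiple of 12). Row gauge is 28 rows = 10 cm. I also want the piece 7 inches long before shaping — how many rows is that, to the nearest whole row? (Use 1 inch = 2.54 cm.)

Finished = 6.5 − 1 = 5.5 inches.
5.5 inches × 2.54 = 13.97 cm.
20/10 = 2 sts per cm; 13.97 × 2 = 27.94 sts.
Nearest multiple of 12 → 24.
7 inches = 17.78 cm; × 2.8 = 49.78 → 50 rows.

Cast on 24 stitches; work 50 rows.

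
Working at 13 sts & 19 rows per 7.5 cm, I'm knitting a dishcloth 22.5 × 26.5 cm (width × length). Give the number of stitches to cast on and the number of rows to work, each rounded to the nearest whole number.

Cast on 39 stitches and work 67 rows.

Stitch gauge = 13/7.5 = 1.733 sts/cm; 22.5 × 1.733 = 39.00 → 39 sts.
Row gauge = 19/7.5 = 2.533 rows/cm; 26.5 × 2.533 = 67.13 → 67 rows.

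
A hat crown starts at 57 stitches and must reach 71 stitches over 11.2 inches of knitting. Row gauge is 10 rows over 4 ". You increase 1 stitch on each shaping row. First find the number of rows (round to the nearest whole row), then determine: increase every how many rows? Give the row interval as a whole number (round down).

Rows = 11.2 × 2.5 = 28.0 → 28 rows.
Stitches to add: 14 → 14 shaping rows (at 1 st each).
28 / 14 = 2.00 → every 2 rows.

Increase every 2nd row.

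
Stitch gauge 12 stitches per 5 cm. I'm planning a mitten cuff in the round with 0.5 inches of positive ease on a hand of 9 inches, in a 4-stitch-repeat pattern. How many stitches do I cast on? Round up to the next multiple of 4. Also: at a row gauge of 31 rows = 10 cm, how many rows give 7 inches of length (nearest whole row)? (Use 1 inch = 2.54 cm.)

Cast on 60 stitches; work 55 rows.

Finished = 9 + 0.5 = 9.5 inches.
9.5 inches × 2.54 = 24.13 cm.
12/5 = 2.4 sts per cm; 24.13 × 2.4 = 57.91 sts.
Next multiple of 4 → 60.
7 inches = 17.78 cm; × 3.1 = 55.12 → 55 rows.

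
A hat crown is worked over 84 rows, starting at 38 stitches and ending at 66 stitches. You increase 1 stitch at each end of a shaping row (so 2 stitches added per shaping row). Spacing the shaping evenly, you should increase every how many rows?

Stitches to add: |66 − 38| = 28.
Shaping rows needed: 28 / 2 = 14.
84 rows / 14 = every 6 rows.

Increase every 6th row.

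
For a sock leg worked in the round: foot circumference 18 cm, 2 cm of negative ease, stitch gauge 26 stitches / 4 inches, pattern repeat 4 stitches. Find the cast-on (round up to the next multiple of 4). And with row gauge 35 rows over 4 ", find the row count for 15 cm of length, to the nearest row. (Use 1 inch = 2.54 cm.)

Finished = 18 − 2 = 16 cm.
16 cm × 1/2.54 = 6.30 inches.
26/4 = 6.5 sts per in; 6.30 × 6.5 = 40.94 sts.
Next multiple of 4 → 44.
15 cm = 5.91 inches; × 8.75 = 51.67 → 52 rows.

Cast on 44 stitches; work 52 rows.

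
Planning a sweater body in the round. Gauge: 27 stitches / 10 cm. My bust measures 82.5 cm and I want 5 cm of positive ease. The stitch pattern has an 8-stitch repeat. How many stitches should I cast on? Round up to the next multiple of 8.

CO 240 sts.

Finished = 82.5 + 5 = 87.5 cm.
27 / 10 = 2.7 sts/cm.
87.5 × 2.7 = 236.25 sts.
Next multiple of 8: 240.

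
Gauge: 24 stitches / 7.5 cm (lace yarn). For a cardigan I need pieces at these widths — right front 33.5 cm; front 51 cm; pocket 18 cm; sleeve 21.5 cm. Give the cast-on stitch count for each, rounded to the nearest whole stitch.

Rate = 24/7.5 = 3.2 sts per cm.
right front: 33.5 × 3.2 = 107.20 → 107.
front: 51 × 3.2 = 163.20 → 163.
pocket: 18 × 3.2 = 57.60 → 58.
sleeve: 21.5 × 3.2 = 68.80 → 69.

right front 107; front 163; pocket 58; sleeve 69.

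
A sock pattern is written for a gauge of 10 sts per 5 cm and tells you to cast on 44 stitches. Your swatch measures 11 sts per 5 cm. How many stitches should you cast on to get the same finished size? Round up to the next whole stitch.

Scale factor = 11 / 10 = 1.100.
44 × 11 / 10 = 48.40 sts.
→ 49 sts.

CO 49 sts.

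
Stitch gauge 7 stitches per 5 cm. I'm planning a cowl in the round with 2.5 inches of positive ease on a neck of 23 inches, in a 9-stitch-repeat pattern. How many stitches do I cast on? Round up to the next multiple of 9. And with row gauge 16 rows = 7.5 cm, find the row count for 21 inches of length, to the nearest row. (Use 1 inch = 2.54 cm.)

Finished = 23 + 2.5 = 25.5 inches.
25.5 inches × 2.54 = 64.77 cm.
7/5 = 1.4 sts per cm; 64.77 × 1.4 = 90.68 sts.
Next multiple of 9 → 99.
21 inches = 53.34 cm; × 2.133 = 113.79 → 114 rows.

Cast on 99 stitches; work 114 rows.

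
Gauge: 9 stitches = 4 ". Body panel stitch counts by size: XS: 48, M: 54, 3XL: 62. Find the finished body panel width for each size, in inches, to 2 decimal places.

9/4 = 2.25 sts per in.
XS: 48 / 2.25 = 21.333 → 21.33 in.
M: 54 / 2.25 = 24.000 → 24.00 in.
3XL: 62 / 2.25 = 27.556 → 27.56 in.

XS 21.33 inches; M 24.00 inches; 3XL 27.56 inches.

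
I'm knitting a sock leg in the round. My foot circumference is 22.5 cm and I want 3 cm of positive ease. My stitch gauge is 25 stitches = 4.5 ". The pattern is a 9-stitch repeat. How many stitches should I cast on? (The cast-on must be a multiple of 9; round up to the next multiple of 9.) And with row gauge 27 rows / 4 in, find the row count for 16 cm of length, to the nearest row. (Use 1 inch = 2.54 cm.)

Cast on 63 stitches; work 43 rows.

Finished = 22.5 + 3 = 25.5 cm.
25.5 cm × 1/2.54 = 10.04 inches.
25/4.5 = 5.556 sts per in; 10.04 × 5.556 = 55.77 sts.
Next multiple of 9 → 63.
16 cm = 6.30 inches; × 6.75 = 42.52 → 43 rows.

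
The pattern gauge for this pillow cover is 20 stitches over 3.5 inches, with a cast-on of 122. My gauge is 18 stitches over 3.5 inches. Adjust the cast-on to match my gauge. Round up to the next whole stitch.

Scale factor = 18 / 20 = 0.900.
122 × 18 / 20 = 109.80 sts.
→ 110 sts.

CO 110 sts.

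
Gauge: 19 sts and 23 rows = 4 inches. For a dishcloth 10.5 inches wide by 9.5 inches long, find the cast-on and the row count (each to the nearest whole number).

Cast on 50 stitches and work 55 rows.

Stitch gauge = 19/4 = 4.75 sts/in; 10.5 × 4.75 = 49.88 → 50 sts.
Row gauge = 23/4 = 5.75 rows/in; 9.5 × 5.75 = 54.62 → 55 rows.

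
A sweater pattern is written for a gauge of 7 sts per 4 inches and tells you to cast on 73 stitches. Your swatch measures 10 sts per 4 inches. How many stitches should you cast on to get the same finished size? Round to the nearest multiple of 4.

104 stitches.

Scale factor = 10 / 7 = 1.429.
73 × 10 / 7 = 104.29 sts.
→ 104 sts.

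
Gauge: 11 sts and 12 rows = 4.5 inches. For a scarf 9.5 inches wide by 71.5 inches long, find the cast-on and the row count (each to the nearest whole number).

Cast on 23 stitches and work 191 rows.

Stitch gauge = 11/4.5 = 2.444 sts/in; 9.5 × 2.444 = 23.22 → 23 sts.
Row gauge = 12/4.5 = 2.667 rows/in; 71.5 × 2.667 = 190.67 → 191 rows.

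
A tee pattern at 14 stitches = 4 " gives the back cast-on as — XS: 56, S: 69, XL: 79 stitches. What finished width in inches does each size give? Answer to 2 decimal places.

14/4 = 3.5 sts per in.
XS: 56 / 3.5 = 16.000 → 16.00 in.
S: 69 / 3.5 = 19.714 → 19.71 in.
XL: 79 / 3.5 = 22.571 → 22.57 in.

XS 16.00 inches; S 19.71 inches; XL 22.57 inches.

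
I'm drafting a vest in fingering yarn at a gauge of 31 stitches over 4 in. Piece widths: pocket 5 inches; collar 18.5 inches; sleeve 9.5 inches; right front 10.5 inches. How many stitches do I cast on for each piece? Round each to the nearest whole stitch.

pocket 39; collar 143; sleeve 74; right front 81.

Rate = 31/4 = 7.75 sts per in.
pocket: 5 × 7.75 = 38.75 → 39.
collar: 18.5 × 7.75 = 143.38 → 143.
sleeve: 9.5 × 7.75 = 73.62 → 74.
right front: 10.5 × 7.75 = 81.38 → 81.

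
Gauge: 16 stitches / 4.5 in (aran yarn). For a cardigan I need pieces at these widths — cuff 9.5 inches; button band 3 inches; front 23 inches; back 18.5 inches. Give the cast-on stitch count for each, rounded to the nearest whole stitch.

cuff 34; button band 11; front 82; back 66.

Rate = 16/4.5 = 3.556 sts per in.
cuff: 9.5 × 3.556 = 33.78 → 34.
button band: 3 × 3.556 = 10.67 → 11.
front: 23 × 3.556 = 81.78 → 82.
back: 18.5 × 3.556 = 65.78 → 66.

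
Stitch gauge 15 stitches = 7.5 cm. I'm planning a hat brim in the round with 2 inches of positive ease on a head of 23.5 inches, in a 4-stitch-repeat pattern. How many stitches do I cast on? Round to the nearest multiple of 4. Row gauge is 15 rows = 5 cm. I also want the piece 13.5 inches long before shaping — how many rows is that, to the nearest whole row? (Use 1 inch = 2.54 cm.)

Finished = 23.5 + 2 = 25.5 inches.
25.5 inches × 2.54 = 64.77 cm.
15/7.5 = 2 sts per cm; 64.77 × 2 = 129.54 sts.
Nearest multiple of 4 → 128.
13.5 inches = 34.29 cm; × 3 = 102.87 → 103 rows.

Cast on 128 stitches; work 103 rows.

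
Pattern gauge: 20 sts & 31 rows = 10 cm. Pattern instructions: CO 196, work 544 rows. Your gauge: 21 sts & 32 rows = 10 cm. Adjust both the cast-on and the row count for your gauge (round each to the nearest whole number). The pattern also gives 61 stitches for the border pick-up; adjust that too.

Cast on 206 stitches; work 562 rows; border pick-up 64 stitches.

Stitches: 196 × 21/20 = 205.80 → 206.
Rows: 544 × 32/31 = 561.55 → 562.
border pick-up: 61 × 21/20 = 64.05 → 64.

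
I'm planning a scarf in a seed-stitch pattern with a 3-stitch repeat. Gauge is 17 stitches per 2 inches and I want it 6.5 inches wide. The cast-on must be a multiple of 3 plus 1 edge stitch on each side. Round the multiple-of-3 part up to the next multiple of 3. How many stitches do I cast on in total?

17 / 2 = 8.5 sts per inch.
6.5 × 8.5 = 55.25 sts.
Less 2 edge sts → 53.25 for the repeat.
Next multiple of 3: 54.
Add back 2 edge sts → 56.

CO 56 sts.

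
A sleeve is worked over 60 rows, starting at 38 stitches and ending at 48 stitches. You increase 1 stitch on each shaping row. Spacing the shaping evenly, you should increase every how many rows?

Stitches to add: |48 − 38| = 10.
Shaping rows needed: 10 / 1 = 10.
60 rows / 10 = every 6 rows.

Increase every 6th row.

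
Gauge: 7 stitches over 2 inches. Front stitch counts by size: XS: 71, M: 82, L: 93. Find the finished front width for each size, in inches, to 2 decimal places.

7/2 = 3.5 sts per in.
XS: 71 / 3.5 = 20.286 → 20.29 in.
M: 82 / 3.5 = 23.429 → 23.43 in.
L: 93 / 3.5 = 26.571 → 26.57 in.

XS 20.29 inches; M 23.43 inches; L 26.57 inches.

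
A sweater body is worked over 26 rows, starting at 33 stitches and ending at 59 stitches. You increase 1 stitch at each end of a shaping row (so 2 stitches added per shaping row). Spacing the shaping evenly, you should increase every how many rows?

Increase every 2nd row.

Stitches to add: |59 − 33| = 26.
Shaping rows needed: 26 / 2 = 13.
26 rows / 13 = every 2 rows.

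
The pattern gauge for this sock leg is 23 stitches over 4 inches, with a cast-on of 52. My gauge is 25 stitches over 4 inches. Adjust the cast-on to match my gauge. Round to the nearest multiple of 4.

Scale factor = 25 / 23 = 1.087.
52 × 25 / 23 = 56.52 sts.
→ 56 sts.

CO 56 sts.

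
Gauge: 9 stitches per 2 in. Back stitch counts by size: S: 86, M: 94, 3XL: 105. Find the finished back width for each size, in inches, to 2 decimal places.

S 19.11 inches; M 20.89 inches; 3XL 23.33 inches.

9/2 = 4.5 sts per in.
S: 86 / 4.5 = 19.111 → 19.11 in.
M: 94 / 4.5 = 20.889 → 20.89 in.
3XL: 105 / 4.5 = 23.333 → 23.33 in.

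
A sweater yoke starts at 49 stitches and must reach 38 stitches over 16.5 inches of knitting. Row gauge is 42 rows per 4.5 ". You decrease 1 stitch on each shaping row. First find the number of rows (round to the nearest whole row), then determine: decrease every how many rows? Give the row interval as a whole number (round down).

Decrease every 14th row.

Rows = 16.5 × 9.333 = 154.0 → 154 rows.
Stitches to remove: 11 → 11 shaping rows (at 1 st each).
154 / 11 = 14.00 → every 14 rows.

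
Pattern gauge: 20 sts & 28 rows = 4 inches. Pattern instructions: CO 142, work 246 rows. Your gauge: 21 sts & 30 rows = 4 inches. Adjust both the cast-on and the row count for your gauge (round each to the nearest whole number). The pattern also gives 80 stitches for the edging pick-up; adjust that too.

Cast on 149 stitches; work 264 rows; edging pick-up 84 stitches.

Stitches: 142 × 21/20 = 149.10 → 149.
Rows: 246 × 30/28 = 263.57 → 264.
edging pick-up: 80 × 21/20 = 84.00 → 84.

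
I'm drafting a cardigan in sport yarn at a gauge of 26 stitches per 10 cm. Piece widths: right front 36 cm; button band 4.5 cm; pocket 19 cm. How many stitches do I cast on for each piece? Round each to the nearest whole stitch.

right front 94; button band 12; pocket 49.

Rate = 26/10 = 2.6 sts per cm.
right front: 36 × 2.6 = 93.60 → 94.
button band: 4.5 × 2.6 = 11.70 → 12.
pocket: 19 × 2.6 = 49.40 → 49.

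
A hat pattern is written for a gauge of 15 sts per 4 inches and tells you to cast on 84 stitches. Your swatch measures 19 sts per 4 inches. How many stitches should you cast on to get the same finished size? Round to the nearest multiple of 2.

Scale factor = 19 / 15 = 1.267.
84 × 19 / 15 = 106.40 sts.
→ 106 sts.

Cast on 106 stitches.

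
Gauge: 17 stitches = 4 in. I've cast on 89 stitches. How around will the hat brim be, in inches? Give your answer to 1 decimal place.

17 stitches / 4 inch = 4.25 stitches per inch.
89 / 4.25 = 20.94 inches.

20.9 inches.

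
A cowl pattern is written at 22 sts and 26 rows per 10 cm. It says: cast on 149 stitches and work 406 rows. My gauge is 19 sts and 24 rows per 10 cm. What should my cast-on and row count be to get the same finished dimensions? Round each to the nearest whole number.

Stitches: 149 × 19/22 = 128.68 → 129.
Rows: 406 × 24/26 = 374.77 → 375.

Cast on 129 stitches; work 375 rows.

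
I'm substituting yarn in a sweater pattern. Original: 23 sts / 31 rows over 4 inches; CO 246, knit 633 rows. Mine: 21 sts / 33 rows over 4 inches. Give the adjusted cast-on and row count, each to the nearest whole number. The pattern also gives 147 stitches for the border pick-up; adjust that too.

Cast on 225 stitches; work 674 rows; border pick-up 134 stitches.

Stitches: 246 × 21/23 = 224.61 → 225.
Rows: 633 × 33/31 = 673.84 → 674.
border pick-up: 147 × 21/23 = 134.22 → 134.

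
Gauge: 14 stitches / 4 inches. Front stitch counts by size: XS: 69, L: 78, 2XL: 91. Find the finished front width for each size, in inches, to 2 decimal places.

14/4 = 3.5 sts per in.
XS: 69 / 3.5 = 19.714 → 19.71 in.
L: 78 / 3.5 = 22.286 → 22.29 in.
2XL: 91 / 3.5 = 26.000 → 26.00 in.

XS 19.71 inches; L 22.29 inches; 2XL 26.00 inches.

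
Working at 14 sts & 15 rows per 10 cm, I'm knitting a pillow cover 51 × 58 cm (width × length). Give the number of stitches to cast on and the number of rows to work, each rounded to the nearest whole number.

Stitch gauge = 14/10 = 1.4 sts/cm; 51 × 1.4 = 71.40 → 71 sts.
Row gauge = 15/10 = 1.5 rows/cm; 58 × 1.5 = 87.00 → 87 rows.

Cast on 71 stitches and work 87 rows.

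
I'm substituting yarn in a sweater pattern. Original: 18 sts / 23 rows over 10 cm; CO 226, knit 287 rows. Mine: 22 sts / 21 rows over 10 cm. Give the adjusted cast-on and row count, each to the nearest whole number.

Cast on 276 stitches; work 262 rows.

Stitches: 226 × 22/18 = 276.22 → 276.
Rows: 287 × 21/23 = 262.04 → 262.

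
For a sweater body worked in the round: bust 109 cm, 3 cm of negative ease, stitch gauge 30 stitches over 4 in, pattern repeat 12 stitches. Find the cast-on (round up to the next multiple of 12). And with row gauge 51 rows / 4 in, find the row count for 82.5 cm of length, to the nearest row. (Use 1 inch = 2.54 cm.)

Finished = 109 − 3 = 106 cm.
106 cm × 1/2.54 = 41.73 inches.
30/4 = 7.5 sts per in; 41.73 × 7.5 = 312.99 sts.
Next multiple of 12 → 324.
82.5 cm = 32.48 inches; × 12.75 = 414.12 → 414 rows.

Cast on 324 stitches; work 414 rows.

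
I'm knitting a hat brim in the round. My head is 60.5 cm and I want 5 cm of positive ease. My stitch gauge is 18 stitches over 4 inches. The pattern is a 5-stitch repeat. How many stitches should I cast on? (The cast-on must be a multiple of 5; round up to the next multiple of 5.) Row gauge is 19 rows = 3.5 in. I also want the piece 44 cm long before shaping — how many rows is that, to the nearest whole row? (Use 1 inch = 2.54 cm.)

Cast on 120 stitches; work 94 rows.

Finished = 60.5 + 5 = 65.5 cm.
65.5 cm × 1/2.54 = 25.79 inches.
18/4 = 4.5 sts per in; 25.79 × 4.5 = 116.04 sts.
Next multiple of 5 → 120.
44 cm = 17.32 inches; × 5.429 = 94.04 → 94 rows.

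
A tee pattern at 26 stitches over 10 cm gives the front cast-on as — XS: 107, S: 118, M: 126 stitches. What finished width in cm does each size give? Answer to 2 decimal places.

26/10 = 2.6 sts per cm.
XS: 107 / 2.6 = 41.154 → 41.15 cm.
S: 118 / 2.6 = 45.385 → 45.38 cm.
M: 126 / 2.6 = 48.462 → 48.46 cm.

XS 41.15 cm; S 45.38 cm; M 48.46 cm.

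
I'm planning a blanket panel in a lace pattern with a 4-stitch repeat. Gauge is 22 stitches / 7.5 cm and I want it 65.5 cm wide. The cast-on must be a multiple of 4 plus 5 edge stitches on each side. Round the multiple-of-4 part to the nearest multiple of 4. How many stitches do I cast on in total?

194 stitches.

22 / 7.5 = 2.933 sts per cm.
65.5 × 2.933 = 192.13 sts.
Less 10 edge sts → 182.13 for the repeat.
Nearest multiple of 4: 184.
Add back 10 edge sts → 194.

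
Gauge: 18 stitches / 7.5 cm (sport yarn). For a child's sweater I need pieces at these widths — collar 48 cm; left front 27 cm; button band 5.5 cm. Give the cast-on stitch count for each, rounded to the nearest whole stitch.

Rate = 18/7.5 = 2.4 sts per cm.
collar: 48 × 2.4 = 115.20 → 115.
left front: 27 × 2.4 = 64.80 → 65.
button band: 5.5 × 2.4 = 13.20 → 13.

collar 115; left front 65; button band 13.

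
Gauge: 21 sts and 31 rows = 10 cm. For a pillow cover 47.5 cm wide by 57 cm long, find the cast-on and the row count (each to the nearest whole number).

Cast on 100 stitches and work 177 rows.

Stitch gauge = 21/10 = 2.1 sts/cm; 47.5 × 2.1 = 99.75 → 100 sts.
Row gauge = 31/10 = 3.1 rows/cm; 57 × 3.1 = 176.70 → 177 rows.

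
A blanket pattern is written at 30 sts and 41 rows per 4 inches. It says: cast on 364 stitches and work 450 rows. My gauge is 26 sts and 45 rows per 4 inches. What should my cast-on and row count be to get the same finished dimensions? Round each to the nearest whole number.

Cast on 315 stitches; work 494 rows.

Stitches: 364 × 26/30 = 315.47 → 315.
Rows: 450 × 45/41 = 493.90 → 494.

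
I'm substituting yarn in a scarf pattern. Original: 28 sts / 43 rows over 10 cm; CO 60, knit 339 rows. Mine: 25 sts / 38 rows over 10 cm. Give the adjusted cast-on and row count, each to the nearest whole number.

Stitches: 60 × 25/28 = 53.57 → 54.
Rows: 339 × 38/43 = 299.58 → 300.

Cast on 54 stitches; work 300 rows.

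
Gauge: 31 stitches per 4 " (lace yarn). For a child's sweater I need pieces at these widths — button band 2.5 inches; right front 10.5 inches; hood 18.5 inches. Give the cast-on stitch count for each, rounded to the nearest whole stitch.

button band 19; right front 81; hood 143.

Rate = 31/4 = 7.75 sts per in.
button band: 2.5 × 7.75 = 19.38 → 19.
right front: 10.5 × 7.75 = 81.38 → 81.
hood: 18.5 × 7.75 = 143.38 → 143.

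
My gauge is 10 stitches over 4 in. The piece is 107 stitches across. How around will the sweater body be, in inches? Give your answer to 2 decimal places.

42.80 inches.

10 stitches / 4 inch = 2.5 stitches per inch.
107 / 2.5 = 42.800 inches.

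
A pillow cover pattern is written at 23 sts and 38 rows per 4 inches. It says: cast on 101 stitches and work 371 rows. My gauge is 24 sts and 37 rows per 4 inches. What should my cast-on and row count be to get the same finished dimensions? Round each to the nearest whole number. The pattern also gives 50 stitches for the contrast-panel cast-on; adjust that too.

Cast on 105 stitches; work 361 rows; contrast-panel cast-on 52 stitches.

Stitches: 101 × 24/23 = 105.39 → 105.
Rows: 371 × 37/38 = 361.24 → 361.
contrast-panel cast-on: 50 × 24/23 = 52.17 → 52.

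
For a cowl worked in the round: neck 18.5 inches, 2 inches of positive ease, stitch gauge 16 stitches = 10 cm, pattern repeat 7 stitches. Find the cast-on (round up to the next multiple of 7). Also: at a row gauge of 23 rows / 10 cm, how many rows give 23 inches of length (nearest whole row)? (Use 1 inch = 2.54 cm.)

Cast on 84 stitches; work 134 rows.

Finished = 18.5 + 2 = 20.5 inches.
20.5 inches × 2.54 = 52.07 cm.
16/10 = 1.6 sts per cm; 52.07 × 1.6 = 83.31 sts.
Next multiple of 7 → 84.
23 inches = 58.42 cm; × 2.3 = 134.37 → 134 rows.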